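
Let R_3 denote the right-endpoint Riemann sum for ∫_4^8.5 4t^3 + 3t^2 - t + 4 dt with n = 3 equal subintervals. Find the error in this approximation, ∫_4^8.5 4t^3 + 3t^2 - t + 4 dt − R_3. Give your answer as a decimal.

Exact integral: ∫_4^8.5 f(t) dt = 5504.0625.
R_3 = 7409.25.
Error = 5504.0625 − 7409.25 = -1905.1875.

-1905.1875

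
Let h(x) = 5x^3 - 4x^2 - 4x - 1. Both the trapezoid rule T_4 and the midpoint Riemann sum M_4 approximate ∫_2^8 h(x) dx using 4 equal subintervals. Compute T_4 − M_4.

239.625

T_4 = 4461.75.
M_4 = 4222.125.
T_4 − M_4 = 239.625.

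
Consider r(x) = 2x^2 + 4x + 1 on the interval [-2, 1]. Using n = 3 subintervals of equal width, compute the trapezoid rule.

4

Δx = (1 − (-2))/3 = 1.
r(-2) = 1, r(-1) = -1, r(0) = 1, r(1) = 7.
T_3 = (Δx/2)·[r(x_0) + 2r(x_1) + 2r(x_2) + r(x_3)].
Sum = 4.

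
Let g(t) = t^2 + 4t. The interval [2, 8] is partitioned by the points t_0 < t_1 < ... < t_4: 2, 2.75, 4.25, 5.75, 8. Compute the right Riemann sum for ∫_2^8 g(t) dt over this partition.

366.609375

Subinterval widths: 0.75, 1.5, 1.5, 2.25.
Right endpoints: 2.75, 4.25, 5.75, 8.
g(2.75) = 18.5625, g(4.25) = 35.0625, g(5.75) = 56.0625, g(8) = 96.
Sum = Σ Δt_i · g(t_i).
Sum = 366.609375.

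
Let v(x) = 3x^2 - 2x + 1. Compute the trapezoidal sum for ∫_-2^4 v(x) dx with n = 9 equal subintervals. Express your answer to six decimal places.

67.333333

Δx = (4 − (-2))/9 = 2/3.
v(-2) = 17, v(-4/3) = 9, v(-2/3) = 11/3, v(0) = 1, v(2/3) = 1, v(4/3) = 11/3, v(2) = 9, v(8/3) = 17, v(10/3) = 83/3, v(4) = 41.
T_9 = (Δx/2)·[v(x_0) + 2v(x_1) + ... + 2v(x_{8}) + v(x_9)].
Sum ≈ 67.333333.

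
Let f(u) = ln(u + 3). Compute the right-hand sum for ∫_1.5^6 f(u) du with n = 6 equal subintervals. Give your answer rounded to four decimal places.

8.7614

Δu = (6 − 1.5)/6 = 0.75.
Right endpoints: 2.25, 3, 3.75, 4.5, 5.25, 6.
f(2.25) ≈ 1.6582, f(3) ≈ 1.7918, f(3.75) ≈ 1.9095, f(4.5) ≈ 2.0149, f(5.25) ≈ 2.1102, f(6) ≈ 2.1972.
Sum = Δu · [f(2.25) + f(3) + f(3.75) + ...].
Sum ≈ 8.7614.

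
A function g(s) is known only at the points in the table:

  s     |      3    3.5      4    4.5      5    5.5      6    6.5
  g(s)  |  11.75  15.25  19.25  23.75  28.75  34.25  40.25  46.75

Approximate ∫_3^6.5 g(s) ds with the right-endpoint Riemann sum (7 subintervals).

Δs = 0.5.
Sum = 0.5·[15.25 + 19.25 + 23.75 + 28.75 + 34.25 + 40.25 + 46.75] = 104.125.

104.125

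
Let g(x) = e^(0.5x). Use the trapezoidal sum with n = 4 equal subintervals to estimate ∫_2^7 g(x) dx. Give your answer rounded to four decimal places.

62.7606

Δx = (7 − 2)/4 = 1.25.
g(2) ≈ 2.7183, g(3.25) ≈ 5.0784, g(4.5) ≈ 9.4877, g(5.75) ≈ 17.7254, g(7) ≈ 33.1155.
T_4 = (Δx/2)·[g(x_0) + 2g(x_1) + 2g(x_2) + 2g(x_3) + g(x_4)].
Sum ≈ 62.7606.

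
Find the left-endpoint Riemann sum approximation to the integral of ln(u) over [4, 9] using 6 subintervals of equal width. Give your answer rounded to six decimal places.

Δu = (9 − 4)/6 = 5/6.
Left endpoints: 4, 29/6, 17/3, 6.5, 22/3, 49/6.
f(4) ≈ 1.386294, f(29/6) ≈ 1.575536, f(17/3) ≈ 1.734601, f(6.5) ≈ 1.871802, f(22/3) ≈ 1.992430, f(49/6) ≈ 2.100061.
Sum = Δu · [f(4) + f(29/6) + f(17/3) + ...].
Sum ≈ 8.883937.

8.883937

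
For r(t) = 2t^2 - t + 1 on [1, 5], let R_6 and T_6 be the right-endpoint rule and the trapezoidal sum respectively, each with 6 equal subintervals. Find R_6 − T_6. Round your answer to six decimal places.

R_6 ≈ 89.92592593.
T_6 ≈ 75.25925926.
R_6 − T_6 ≈ 14.666667.

14.666667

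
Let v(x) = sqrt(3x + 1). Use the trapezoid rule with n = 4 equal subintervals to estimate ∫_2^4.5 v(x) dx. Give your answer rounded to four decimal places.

Δx = (4.5 − 2)/4 = 0.625.
v(2) ≈ 2.6458, v(2.625) ≈ 2.9791, v(3.25) ≈ 3.2787, v(3.875) ≈ 3.5532, v(4.5) ≈ 3.8079.
T_4 = (Δx/2)·[v(x_0) + 2v(x_1) + 2v(x_2) + 2v(x_3) + v(x_4)].
Sum ≈ 8.1486.

8.1486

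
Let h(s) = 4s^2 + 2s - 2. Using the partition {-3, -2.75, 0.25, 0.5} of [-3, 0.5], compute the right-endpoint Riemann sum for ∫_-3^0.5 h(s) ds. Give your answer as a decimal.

1.9375

Subinterval widths: 0.25, 3, 0.25.
Right endpoints: -2.75, 0.25, 0.5.
h(-2.75) = 22.75, h(0.25) = -1.25, h(0.5) = 0.
Sum = Σ Δs_i · h(s_i).
Sum = 1.9375.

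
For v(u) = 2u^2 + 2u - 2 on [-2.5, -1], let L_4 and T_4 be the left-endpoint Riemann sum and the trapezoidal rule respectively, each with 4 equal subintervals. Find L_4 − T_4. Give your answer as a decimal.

1.40625

L_4 = 2.9765625.
T_4 = 1.5703125.
L_4 − T_4 = 1.40625.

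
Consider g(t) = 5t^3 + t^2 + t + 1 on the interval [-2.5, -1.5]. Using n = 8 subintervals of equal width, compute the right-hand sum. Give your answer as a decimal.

Δt = (-1.5 − (-2.5))/8 = 0.125.
Right endpoints: -2.375, -2.25, -2.125, -2, -1.875, -1.75, -1.625, -1.5.
g(-2.375) = -32111/512, g(-2.25) = -53.140625, g(-2.125) = -22829/512, g(-2) = -37, g(-1.875) = -15523/512, g(-1.75) = -24.484375, g(-1.625) = -9953/512, g(-1.5) = -15.125.
Sum = Δt · [g(-2.375) + g(-2.25) + g(-2.125) + ...].
Sum = -35.8515625.

-35.8515625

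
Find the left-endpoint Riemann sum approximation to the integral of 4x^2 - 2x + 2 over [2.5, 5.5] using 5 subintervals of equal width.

Δx = (5.5 − 2.5)/5 = 0.6.
Left endpoints: 2.5, 3.1, 3.7, 4.3, 4.9.
f(2.5) = 22, f(3.1) = 34.24, f(3.7) = 49.36, f(4.3) = 67.36, f(4.9) = 88.24.
Sum = Δx · [f(2.5) + f(3.1) + f(3.7) + f(4.3) + f(4.9)].
Sum = 156.72.

156.72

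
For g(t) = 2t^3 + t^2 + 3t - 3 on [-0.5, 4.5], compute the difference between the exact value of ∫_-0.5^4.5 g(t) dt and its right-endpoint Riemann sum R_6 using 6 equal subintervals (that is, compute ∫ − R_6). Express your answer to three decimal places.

Exact integral: ∫_-0.5^4.5 g(t) dt ≈ 250.41667.
R_6 ≈ 348.56481.
Error ≈ 250.41667 − 348.56481 ≈ -98.148.

-98.148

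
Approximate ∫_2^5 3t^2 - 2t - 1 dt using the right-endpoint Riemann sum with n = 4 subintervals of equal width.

Δt = (5 − 2)/4 = 0.75.
Right endpoints: 2.75, 3.5, 4.25, 5.
f(2.75) = 16.1875, f(3.5) = 28.75, f(4.25) = 44.6875, f(5) = 64.
Sum = Δt · [f(2.75) + f(3.5) + f(4.25) + f(5)].
Sum = 115.21875.

115.21875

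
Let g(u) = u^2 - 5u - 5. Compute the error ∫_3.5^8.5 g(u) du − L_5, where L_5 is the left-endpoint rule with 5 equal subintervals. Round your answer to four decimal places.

Exact integral: ∫_3.5^8.5 g(u) du ≈ 15.416667.
L_5 = -1.25.
Error ≈ 15.416667 − (-1.25) ≈ 16.6667.

16.6667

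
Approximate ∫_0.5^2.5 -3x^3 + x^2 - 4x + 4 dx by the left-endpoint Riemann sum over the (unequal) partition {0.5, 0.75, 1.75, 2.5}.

-11.24609375

Subinterval widths: 0.25, 1, 0.75.
Left endpoints: 0.5, 0.75, 1.75.
f(0.5) = 1.875, f(0.75) = 0.296875, f(1.75) = -16.015625.
Sum = Σ Δx_i · f(x_i).
Sum = -11.24609375.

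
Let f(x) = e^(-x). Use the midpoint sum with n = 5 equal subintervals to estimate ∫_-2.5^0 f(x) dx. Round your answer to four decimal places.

11.0669

Δx = (0 − (-2.5))/5 = 0.5.
Midpoints: -2.25, -1.75, -1.25, -0.75, -0.25.
f(-2.25) ≈ 9.4877, f(-1.75) ≈ 5.7546, f(-1.25) ≈ 3.4903, f(-0.75) ≈ 2.1170, f(-0.25) ≈ 1.2840.
Sum = Δx · [f(-2.25) + f(-1.75) + f(-1.25) + f(-0.75) + f(-0.25)].
Sum ≈ 11.0669.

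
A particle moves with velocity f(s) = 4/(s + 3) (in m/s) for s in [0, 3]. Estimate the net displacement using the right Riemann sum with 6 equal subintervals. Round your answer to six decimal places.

2.612843

Δs = (3 − 0)/6 = 0.5.
Right endpoints: 0.5, 1, 1.5, 2, 2.5, 3.
f(0.5) = 8/7, f(1) = 1, f(1.5) = 8/9, f(2) = 0.8, f(2.5) = 8/11, f(3) = 2/3.
Sum = Δs · [f(0.5) + f(1) + f(1.5) + ...].
Sum ≈ 2.612843.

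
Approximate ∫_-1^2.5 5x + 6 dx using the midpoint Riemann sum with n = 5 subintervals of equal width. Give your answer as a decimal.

34.125

Δx = (2.5 − (-1))/5 = 0.7.
Midpoints: -0.65, 0.05, 0.75, 1.45, 2.15.
f(-0.65) = 2.75, f(0.05) = 6.25, f(0.75) = 9.75, f(1.45) = 13.25, f(2.15) = 16.75.
Sum = Δx · [f(-0.65) + f(0.05) + f(0.75) + f(1.45) + f(2.15)].
Sum = 34.125.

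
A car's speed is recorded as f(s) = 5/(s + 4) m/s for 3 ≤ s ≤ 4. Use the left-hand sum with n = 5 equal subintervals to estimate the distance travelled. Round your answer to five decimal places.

0.67667

Δs = (4 − 3)/5 = 0.2.
Left endpoints: 3, 3.2, 3.4, 3.6, 3.8.
f(3) = 5/7, f(3.2) = 25/36, f(3.4) = 25/37, f(3.6) = 25/38, f(3.8) = 25/39.
Sum = Δs · [f(3) + f(3.2) + f(3.4) + f(3.6) + f(3.8)].
Sum ≈ 0.67667.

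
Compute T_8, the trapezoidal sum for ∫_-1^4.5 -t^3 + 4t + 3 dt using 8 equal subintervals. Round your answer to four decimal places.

-49.5403

Δt = (4.5 − (-1))/8 = 0.6875.
f(-1) = 0, f(-0.3125) = 7293/4096, f(0.375) = 2277/512, f(1.0625) = 24783/4096, f(1.75) = 4.640625, f(2.4375) = -7095/4096, f(3.125) = -7689/512, f(3.8125) = -152229/4096, f(4.5) = -70.125.
T_8 = (Δt/2)·[f(t_0) + 2f(t_1) + ... + 2f(t_{7}) + f(t_8)].
Sum ≈ -49.5403.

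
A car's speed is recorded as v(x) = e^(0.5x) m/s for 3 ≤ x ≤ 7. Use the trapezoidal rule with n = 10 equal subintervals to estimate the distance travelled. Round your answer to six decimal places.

57.458290

Δx = (7 − 3)/10 = 0.4.
v(3) ≈ 4.481689, v(3.4) ≈ 5.473947, v(3.8) ≈ 6.685894, v(4.2) ≈ 8.166170, v(4.6) ≈ 9.974182, v(5) ≈ 12.182494, v(5.4) ≈ 14.879732, v(5.8) ≈ 18.174145, v(6.2) ≈ 22.197951, v(6.6) ≈ 27.112639, v(7) ≈ 33.115452.
T_10 = (Δx/2)·[v(x_0) + 2v(x_1) + ... + 2v(x_{9}) + v(x_10)].
Sum ≈ 57.458290.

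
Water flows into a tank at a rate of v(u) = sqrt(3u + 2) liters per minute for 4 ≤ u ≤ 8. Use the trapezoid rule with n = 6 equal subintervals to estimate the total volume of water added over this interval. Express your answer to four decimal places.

17.8163

Δu = (8 − 4)/6 = 2/3.
v(4) ≈ 3.7417, v(14/3) ≈ 4.0000, v(16/3) ≈ 4.2426, v(6) ≈ 4.4721, v(20/3) ≈ 4.6904, v(22/3) ≈ 4.8990, v(8) ≈ 5.0990.
T_6 = (Δu/2)·[v(u_0) + 2v(u_1) + ... + 2v(u_{5}) + v(u_6)].
Sum ≈ 17.8163.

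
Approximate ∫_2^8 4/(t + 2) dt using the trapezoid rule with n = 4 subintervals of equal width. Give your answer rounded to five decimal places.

Δt = (8 − 2)/4 = 1.5.
f(2) = 1, f(3.5) = 8/11, f(5) = 4/7, f(6.5) = 8/17, f(8) = 0.4.
T_4 = (Δt/2)·[f(t_0) + 2f(t_1) + 2f(t_2) + 2f(t_3) + f(t_4)].
Sum ≈ 3.70393.

3.70393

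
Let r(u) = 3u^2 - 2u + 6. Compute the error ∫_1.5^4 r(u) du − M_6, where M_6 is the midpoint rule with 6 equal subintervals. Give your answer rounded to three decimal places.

0.109

Exact integral: ∫_1.5^4 r(u) du = 61.875.
M_6 ≈ 61.76649.
Error ≈ 61.875 − 61.76649 ≈ 0.109.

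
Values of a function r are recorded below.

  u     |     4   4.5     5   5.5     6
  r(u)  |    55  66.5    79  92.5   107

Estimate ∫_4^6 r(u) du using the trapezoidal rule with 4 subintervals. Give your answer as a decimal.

Δu = 0.5.
T_4 = (0.5/2)·[55 + 2·66.5 + 2·79 + 2·92.5 + 107] = 159.5.

159.5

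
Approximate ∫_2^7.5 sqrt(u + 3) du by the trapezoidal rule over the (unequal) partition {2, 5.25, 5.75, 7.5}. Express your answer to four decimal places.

15.1823

Subinterval widths: 3.25, 0.5, 1.75.
f(2) ≈ 2.2361, f(5.25) ≈ 2.8723, f(5.75) ≈ 2.9580, f(7.5) ≈ 3.2404.
On each subinterval the trapezoid contributes (Δu_i/2)·[f(u_{i-1}) + f(u_i)].
Sum ≈ 15.1823.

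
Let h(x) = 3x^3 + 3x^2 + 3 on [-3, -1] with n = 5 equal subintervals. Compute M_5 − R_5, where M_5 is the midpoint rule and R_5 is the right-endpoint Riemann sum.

-9.6

M_5 = -27.6.
R_5 = -18.
M_5 − R_5 = -9.6.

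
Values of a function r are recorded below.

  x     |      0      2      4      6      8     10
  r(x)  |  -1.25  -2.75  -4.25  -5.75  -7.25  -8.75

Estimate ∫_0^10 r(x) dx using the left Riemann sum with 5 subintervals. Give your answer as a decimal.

Δx = 2.
Sum = 2·[(-1.25) + (-2.75) + (-4.25) + (-5.75) + (-7.25)] = -42.5.

-42.5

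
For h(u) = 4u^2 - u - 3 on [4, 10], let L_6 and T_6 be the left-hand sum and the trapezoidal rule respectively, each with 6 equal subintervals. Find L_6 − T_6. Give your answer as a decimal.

L_6 = 1027.
T_6 = 1192.
L_6 − T_6 = -165.

-165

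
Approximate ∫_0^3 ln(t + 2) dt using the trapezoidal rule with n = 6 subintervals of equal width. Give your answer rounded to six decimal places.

Δt = (3 − 0)/6 = 0.5.
f(0) ≈ 0.693147, f(0.5) ≈ 0.916291, f(1) ≈ 1.098612, f(1.5) ≈ 1.252763, f(2) ≈ 1.386294, f(2.5) ≈ 1.504077, f(3) ≈ 1.609438.
T_6 = (Δt/2)·[f(t_0) + 2f(t_1) + ... + 2f(t_{5}) + f(t_6)].
Sum ≈ 3.654665.

3.654665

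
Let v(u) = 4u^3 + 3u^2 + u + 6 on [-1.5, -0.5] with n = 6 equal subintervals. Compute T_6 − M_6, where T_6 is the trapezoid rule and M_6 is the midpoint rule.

-0.0625

T_6 ≈ 3.20833.
M_6 ≈ 3.27083.
T_6 − M_6 = -0.0625.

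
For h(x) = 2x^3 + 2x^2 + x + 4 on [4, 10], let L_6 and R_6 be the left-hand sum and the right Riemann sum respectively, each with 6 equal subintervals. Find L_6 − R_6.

L_6 = 4583.
R_6 = 6629.
L_6 − R_6 = -2046.

-2046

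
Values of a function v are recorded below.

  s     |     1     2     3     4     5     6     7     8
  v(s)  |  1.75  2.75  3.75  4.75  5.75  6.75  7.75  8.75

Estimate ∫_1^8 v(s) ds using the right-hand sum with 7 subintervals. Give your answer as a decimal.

Δs = 1.
Sum = 1·[2.75 + 3.75 + 4.75 + 5.75 + 6.75 + 7.75 + 8.75] = 40.25.

40.25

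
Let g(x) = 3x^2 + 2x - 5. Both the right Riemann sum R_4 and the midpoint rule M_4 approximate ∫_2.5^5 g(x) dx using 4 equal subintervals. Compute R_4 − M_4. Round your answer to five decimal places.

19.87305

R_4 = 135.25390625.
M_4 ≈ 115.3808594.
R_4 − M_4 ≈ 19.87305.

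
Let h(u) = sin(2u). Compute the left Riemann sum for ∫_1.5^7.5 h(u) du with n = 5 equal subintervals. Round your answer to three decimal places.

Δu = (7.5 − 1.5)/5 = 1.2.
Left endpoints: 1.5, 2.7, 3.9, 5.1, 6.3.
h(1.5) ≈ 0.141, h(2.7) ≈ -0.773, h(3.9) ≈ 0.999, h(5.1) ≈ -0.700, h(6.3) ≈ 0.034.
Sum = Δu · [h(1.5) + h(2.7) + h(3.9) + h(5.1) + h(6.3)].
Sum ≈ -0.359.

-0.359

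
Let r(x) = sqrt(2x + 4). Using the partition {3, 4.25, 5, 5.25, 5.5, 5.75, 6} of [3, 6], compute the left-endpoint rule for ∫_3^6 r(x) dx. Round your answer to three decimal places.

Subinterval widths: 1.25, 0.75, 0.25, 0.25, 0.25, 0.25.
Left endpoints: 3, 4.25, 5, 5.25, 5.5, 5.75.
r(3) ≈ 3.162, r(4.25) ≈ 3.536, r(5) ≈ 3.742, r(5.25) ≈ 3.808, r(5.5) ≈ 3.873, r(5.75) ≈ 3.937.
Sum = Σ Δx_i · r(x_i).
Sum ≈ 10.444.

10.444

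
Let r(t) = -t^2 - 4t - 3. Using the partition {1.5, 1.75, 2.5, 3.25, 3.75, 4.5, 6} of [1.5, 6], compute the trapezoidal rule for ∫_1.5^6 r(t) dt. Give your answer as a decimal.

Subinterval widths: 0.25, 0.75, 0.75, 0.5, 0.75, 1.5.
r(1.5) = -11.25, r(1.75) = -13.0625, r(2.5) = -19.25, r(3.25) = -26.5625, r(3.75) = -32.0625, r(4.5) = -41.25, r(6) = -63.
On each subinterval the trapezoid contributes (Δt_i/2)·[r(t_{i-1}) + r(t_i)].
Sum = -152.671875.

-152.671875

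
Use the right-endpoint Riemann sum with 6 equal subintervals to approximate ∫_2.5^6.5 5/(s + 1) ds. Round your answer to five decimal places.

3.56851

Δs = (6.5 − 2.5)/6 = 2/3.
Right endpoints: 19/6, 23/6, 4.5, 31/6, 35/6, 6.5.
f(19/6) = 1.2, f(23/6) = 30/29, f(4.5) = 10/11, f(31/6) = 30/37, f(35/6) = 30/41, f(6.5) = 2/3.
Sum = Δs · [f(19/6) + f(23/6) + f(4.5) + ...].
Sum ≈ 3.56851.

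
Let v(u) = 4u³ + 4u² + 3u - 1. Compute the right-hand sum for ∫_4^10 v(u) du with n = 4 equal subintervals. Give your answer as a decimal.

14383.5

Δu = (10 − 4)/4 = 1.5.
Right endpoints: 5.5, 7, 8.5, 10.
v(5.5) = 802, v(7) = 1588, v(8.5) = 2770, v(10) = 4429.
Sum = Δu · [v(5.5) + v(7) + v(8.5) + v(10)].
Sum = 14383.5.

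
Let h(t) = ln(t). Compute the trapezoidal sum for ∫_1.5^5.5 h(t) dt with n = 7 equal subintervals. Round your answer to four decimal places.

Δt = (5.5 − 1.5)/7 = 4/7.
h(1.5) ≈ 0.4055, h(29/14) ≈ 0.7282, h(37/14) ≈ 0.9719, h(45/14) ≈ 1.1676, h(53/14) ≈ 1.3312, h(61/14) ≈ 1.4718, h(69/14) ≈ 1.5950, h(5.5) ≈ 1.7047.
T_7 = (Δt/2)·[h(t_0) + 2h(t_1) + ... + 2h(t_{6}) + h(t_7)].
Sum ≈ 4.7548.

4.7548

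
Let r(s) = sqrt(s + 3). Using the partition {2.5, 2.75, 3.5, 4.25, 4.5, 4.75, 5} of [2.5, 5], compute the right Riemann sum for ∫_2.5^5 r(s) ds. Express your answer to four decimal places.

6.6188

Subinterval widths: 0.25, 0.75, 0.75, 0.25, 0.25, 0.25.
Right endpoints: 2.75, 3.5, 4.25, 4.5, 4.75, 5.
r(2.75) ≈ 2.3979, r(3.5) ≈ 2.5495, r(4.25) ≈ 2.6926, r(4.5) ≈ 2.7386, r(4.75) ≈ 2.7839, r(5) ≈ 2.8284.
Sum = Σ Δs_i · r(s_i).
Sum ≈ 6.6188.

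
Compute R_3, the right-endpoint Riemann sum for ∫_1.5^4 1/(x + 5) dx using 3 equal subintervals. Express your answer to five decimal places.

Δx = (4 − 1.5)/3 = 5/6.
Right endpoints: 7/3, 19/6, 4.
f(7/3) = 3/22, f(19/6) = 6/49, f(4) = 1/9.
Sum = Δx · [f(7/3) + f(19/6) + f(4)].
Sum ≈ 0.30827.

0.30827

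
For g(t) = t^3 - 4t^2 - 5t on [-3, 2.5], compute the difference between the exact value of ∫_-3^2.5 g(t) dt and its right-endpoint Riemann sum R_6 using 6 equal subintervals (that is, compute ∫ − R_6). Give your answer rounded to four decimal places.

Exact integral: ∫_-3^2.5 g(t) dt ≈ -60.442708.
R_6 ≈ -52.127459.
Error ≈ -60.442708 − (-52.127459) ≈ -8.3152.

-8.3152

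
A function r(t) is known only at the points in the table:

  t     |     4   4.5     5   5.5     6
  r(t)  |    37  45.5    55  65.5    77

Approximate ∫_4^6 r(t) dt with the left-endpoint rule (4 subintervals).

101.5

Δt = 0.5.
Sum = 0.5·[37 + 45.5 + 55 + 65.5] = 101.5.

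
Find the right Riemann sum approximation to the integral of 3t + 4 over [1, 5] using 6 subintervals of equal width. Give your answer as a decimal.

56

Δt = (5 − 1)/6 = 2/3.
Right endpoints: 5/3, 7/3, 3, 11/3, 13/3, 5.
f(5/3) = 9, f(7/3) = 11, f(3) = 13, f(11/3) = 15, f(13/3) = 17, f(5) = 19.
Sum = Δt · [f(5/3) + f(7/3) + f(3) + ...].
Sum = 56.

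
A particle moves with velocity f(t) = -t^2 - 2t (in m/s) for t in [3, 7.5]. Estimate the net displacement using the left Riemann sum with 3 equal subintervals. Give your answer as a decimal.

-138.375

Δt = (7.5 − 3)/3 = 1.5.
Left endpoints: 3, 4.5, 6.
f(3) = -15, f(4.5) = -29.25, f(6) = -48.
Sum = Δt · [f(3) + f(4.5) + f(6)].
Sum = -138.375.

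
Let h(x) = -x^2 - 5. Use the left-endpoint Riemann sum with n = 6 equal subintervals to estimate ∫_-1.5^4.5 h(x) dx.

-53.5

Δx = (4.5 − (-1.5))/6 = 1.
Left endpoints: -1.5, -0.5, 0.5, 1.5, 2.5, 3.5.
h(-1.5) = -7.25, h(-0.5) = -5.25, h(0.5) = -5.25, h(1.5) = -7.25, h(2.5) = -11.25, h(3.5) = -17.25.
Sum = Δx · [h(-1.5) + h(-0.5) + h(0.5) + ...].
Sum = -53.5.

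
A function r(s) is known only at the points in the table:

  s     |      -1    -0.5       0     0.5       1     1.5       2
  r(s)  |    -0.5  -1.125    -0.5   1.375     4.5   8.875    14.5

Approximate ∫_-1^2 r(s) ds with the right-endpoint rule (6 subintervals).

Δs = 0.5.
Sum = 0.5·[(-1.125) + (-0.5) + 1.375 + 4.5 + 8.875 + 14.5] = 13.8125.

13.8125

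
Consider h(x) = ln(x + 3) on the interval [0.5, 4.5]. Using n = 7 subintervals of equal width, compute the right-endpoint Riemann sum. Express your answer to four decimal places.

Δx = (4.5 − 0.5)/7 = 4/7.
Right endpoints: 15/14, 23/14, 31/14, 39/14, 47/14, 55/14, 4.5.
h(15/14) ≈ 1.4040, h(23/14) ≈ 1.5353, h(31/14) ≈ 1.6514, h(39/14) ≈ 1.7554, h(47/14) ≈ 1.8496, h(55/14) ≈ 1.9357, h(4.5) ≈ 2.0149.
Sum = Δx · [h(15/14) + h(23/14) + h(31/14) + ...].
Sum ≈ 6.9407.

6.9407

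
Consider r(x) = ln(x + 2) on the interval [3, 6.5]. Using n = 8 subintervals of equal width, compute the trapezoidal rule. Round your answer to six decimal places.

6.642060

Δx = (6.5 − 3)/8 = 0.4375.
r(3) ≈ 1.609438, r(3.4375) ≈ 1.693319, r(3.875) ≈ 1.770706, r(4.3125) ≈ 1.842532, r(4.75) ≈ 1.909543, r(5.1875) ≈ 1.972343, r(5.625) ≈ 2.031432, r(6.0625) ≈ 2.087224, r(6.5) ≈ 2.140066.
T_8 = (Δx/2)·[r(x_0) + 2r(x_1) + ... + 2r(x_{7}) + r(x_8)].
Sum ≈ 6.642060.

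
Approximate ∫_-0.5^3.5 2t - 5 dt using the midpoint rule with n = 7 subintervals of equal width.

-8

Δt = (3.5 − (-0.5))/7 = 4/7.
Midpoints: -3/14, 5/14, 13/14, 1.5, 29/14, 37/14, 45/14.
f(-3/14) = -38/7, f(5/14) = -30/7, f(13/14) = -22/7, f(1.5) = -2, f(29/14) = -6/7, f(37/14) = 2/7, f(45/14) = 10/7.
Sum = Δt · [f(-3/14) + f(5/14) + f(13/14) + ...].
Sum = -8.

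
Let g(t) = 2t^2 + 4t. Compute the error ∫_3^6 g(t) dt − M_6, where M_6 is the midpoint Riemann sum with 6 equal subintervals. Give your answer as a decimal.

Exact integral: ∫_3^6 g(t) dt = 180.
M_6 = 179.875.
Error = 180 − 179.875 = 0.125.

0.125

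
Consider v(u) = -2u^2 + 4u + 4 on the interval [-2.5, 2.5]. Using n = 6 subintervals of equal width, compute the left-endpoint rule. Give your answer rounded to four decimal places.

-10.3241

Δu = (2.5 − (-2.5))/6 = 5/6.
Left endpoints: -2.5, -5/3, -5/6, 0, 5/6, 5/3.
v(-2.5) = -18.5, v(-5/3) = -74/9, v(-5/6) = -13/18, v(0) = 4, v(5/6) = 107/18, v(5/3) = 46/9.
Sum = Δu · [v(-2.5) + v(-5/3) + v(-5/6) + ...].
Sum ≈ -10.3241.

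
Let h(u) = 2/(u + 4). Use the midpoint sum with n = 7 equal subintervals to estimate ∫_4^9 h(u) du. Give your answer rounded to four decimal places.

Δu = (9 − 4)/7 = 5/7.
Midpoints: 61/14, 71/14, 81/14, 6.5, 101/14, 111/14, 121/14.
h(61/14) = 28/117, h(71/14) = 28/127, h(81/14) = 28/137, h(6.5) = 4/21, h(101/14) = 28/157, h(111/14) = 28/167, h(121/14) = 28/177.
Sum = Δu · [h(61/14) + h(71/14) + h(81/14) + ...].
Sum ≈ 0.9706.

0.9706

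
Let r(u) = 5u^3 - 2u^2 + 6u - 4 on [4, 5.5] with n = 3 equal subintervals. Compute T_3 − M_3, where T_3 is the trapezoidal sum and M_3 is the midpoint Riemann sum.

6.4921875

T_3 = 796.65625.
M_3 = 790.1640625.
T_3 − M_3 = 6.4921875.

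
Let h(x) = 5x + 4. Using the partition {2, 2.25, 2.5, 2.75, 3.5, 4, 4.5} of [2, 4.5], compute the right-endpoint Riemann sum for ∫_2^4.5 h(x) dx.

53.75

Subinterval widths: 0.25, 0.25, 0.25, 0.75, 0.5, 0.5.
Right endpoints: 2.25, 2.5, 2.75, 3.5, 4, 4.5.
h(2.25) = 15.25, h(2.5) = 16.5, h(2.75) = 17.75, h(3.5) = 21.5, h(4) = 24, h(4.5) = 26.5.
Sum = Σ Δx_i · h(x_i).
Sum = 53.75.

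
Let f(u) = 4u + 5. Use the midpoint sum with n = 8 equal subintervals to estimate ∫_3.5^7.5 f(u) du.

Δu = (7.5 − 3.5)/8 = 0.5.
Midpoints: 3.75, 4.25, 4.75, 5.25, 5.75, 6.25, 6.75, 7.25.
f(3.75) = 20, f(4.25) = 22, f(4.75) = 24, f(5.25) = 26, f(5.75) = 28, f(6.25) = 30, f(6.75) = 32, f(7.25) = 34.
Sum = Δu · [f(3.75) + f(4.25) + f(4.75) + ...].
Sum = 108.

108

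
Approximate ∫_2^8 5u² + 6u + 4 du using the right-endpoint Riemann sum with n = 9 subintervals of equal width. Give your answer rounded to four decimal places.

1158.2222

Δu = (8 − 2)/9 = 2/3.
Right endpoints: 8/3, 10/3, 4, 14/3, 16/3, 6, 20/3, 22/3, 8.
f(8/3) = 500/9, f(10/3) = 716/9, f(4) = 108, f(14/3) = 1268/9, f(16/3) = 1604/9, f(6) = 220, f(20/3) = 2396/9, f(22/3) = 2852/9, f(8) = 372.
Sum = Δu · [f(8/3) + f(10/3) + f(4) + ...].
Sum ≈ 1158.2222.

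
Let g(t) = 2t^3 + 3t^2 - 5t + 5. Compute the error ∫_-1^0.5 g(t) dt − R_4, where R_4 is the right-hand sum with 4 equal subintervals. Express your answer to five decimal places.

Exact integral: ∫_-1^0.5 g(t) dt = 10.03125.
R_4 ≈ 8.6777344.
Error ≈ 10.03125 − 8.6777344 ≈ 1.35352.

1.35352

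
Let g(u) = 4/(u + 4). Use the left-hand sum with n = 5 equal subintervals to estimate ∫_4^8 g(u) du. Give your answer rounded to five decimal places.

Δu = (8 − 4)/5 = 0.8.
Left endpoints: 4, 4.8, 5.6, 6.4, 7.2.
g(4) = 0.5, g(4.8) = 5/11, g(5.6) = 5/12, g(6.4) = 5/13, g(7.2) = 5/14.
Sum = Δu · [g(4) + g(4.8) + g(5.6) + g(6.4) + g(7.2)].
Sum ≈ 1.69038.

1.69038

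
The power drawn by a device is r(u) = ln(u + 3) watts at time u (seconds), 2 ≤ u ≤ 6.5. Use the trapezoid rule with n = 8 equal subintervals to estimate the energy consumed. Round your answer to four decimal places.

Δu = (6.5 − 2)/8 = 0.5625.
r(2) ≈ 1.6094, r(2.5625) ≈ 1.7160, r(3.125) ≈ 1.8124, r(3.6875) ≈ 1.9002, r(4.25) ≈ 1.9810, r(4.8125) ≈ 2.0557, r(5.375) ≈ 2.1253, r(5.9375) ≈ 2.1903, r(6.5) ≈ 2.2513.
T_8 = (Δu/2)·[r(u_0) + 2r(u_1) + ... + 2r(u_{7}) + r(u_8)].
Sum ≈ 8.8376.

8.8376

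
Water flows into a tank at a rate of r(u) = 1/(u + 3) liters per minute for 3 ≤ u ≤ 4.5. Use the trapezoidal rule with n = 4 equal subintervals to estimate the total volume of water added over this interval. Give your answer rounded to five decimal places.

Δu = (4.5 − 3)/4 = 0.375.
r(3) = 1/6, r(3.375) = 8/51, r(3.75) = 4/27, r(4.125) = 8/57, r(4.5) = 2/15.
T_4 = (Δu/2)·[r(u_0) + 2r(u_1) + 2r(u_2) + 2r(u_3) + r(u_4)].
Sum ≈ 0.22326.

0.22326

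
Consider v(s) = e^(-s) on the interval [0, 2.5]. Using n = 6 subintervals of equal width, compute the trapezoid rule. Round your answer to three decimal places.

Δs = (2.5 − 0)/6 = 5/12.
v(0) ≈ 1.000, v(5/12) ≈ 0.659, v(5/6) ≈ 0.435, v(1.25) ≈ 0.287, v(5/3) ≈ 0.189, v(25/12) ≈ 0.125, v(2.5) ≈ 0.082.
T_6 = (Δs/2)·[v(s_0) + 2v(s_1) + ... + 2v(s_{5}) + v(s_6)].
Sum ≈ 0.931.

0.931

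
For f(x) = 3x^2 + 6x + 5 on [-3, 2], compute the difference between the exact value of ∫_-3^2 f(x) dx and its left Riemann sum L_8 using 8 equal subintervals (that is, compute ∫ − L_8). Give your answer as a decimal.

Exact integral: ∫_-3^2 f(x) dx = 45.
L_8 = 41.2890625.
Error = 45 − 41.2890625 = 3.7109375.

3.7109375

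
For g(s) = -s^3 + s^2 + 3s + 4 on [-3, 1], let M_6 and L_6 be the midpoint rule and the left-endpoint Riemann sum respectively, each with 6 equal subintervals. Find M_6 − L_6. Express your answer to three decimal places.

M_6 ≈ 32.74074.
L_6 ≈ 42.51852.
M_6 − L_6 ≈ -9.778.

-9.778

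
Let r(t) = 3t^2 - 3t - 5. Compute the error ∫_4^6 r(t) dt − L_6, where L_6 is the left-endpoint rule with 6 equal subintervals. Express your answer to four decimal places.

Exact integral: ∫_4^6 r(t) dt = 112.
L_6 ≈ 103.111111.
Error ≈ 112 − 103.111111 ≈ 8.8889.

8.8889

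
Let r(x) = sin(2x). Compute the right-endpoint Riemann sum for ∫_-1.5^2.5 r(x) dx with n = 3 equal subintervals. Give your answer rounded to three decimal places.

Δx = (2.5 − (-1.5))/3 = 4/3.
Right endpoints: -1/6, 7/6, 2.5.
r(-1/6) ≈ -0.327, r(7/6) ≈ 0.723, r(2.5) ≈ -0.959.
Sum = Δx · [r(-1/6) + r(7/6) + r(2.5)].
Sum ≈ -0.751.

-0.751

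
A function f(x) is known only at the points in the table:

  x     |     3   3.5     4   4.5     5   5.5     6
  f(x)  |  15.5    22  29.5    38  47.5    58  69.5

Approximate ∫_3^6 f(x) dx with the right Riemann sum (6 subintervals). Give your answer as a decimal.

Δx = 0.5.
Sum = 0.5·[22 + 29.5 + 38 + 47.5 + 58 + 69.5] = 132.25.

132.25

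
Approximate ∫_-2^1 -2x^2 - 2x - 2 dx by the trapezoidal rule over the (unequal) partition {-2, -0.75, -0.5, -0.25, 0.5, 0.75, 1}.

-9.8125

Subinterval widths: 1.25, 0.25, 0.25, 0.75, 0.25, 0.25.
f(-2) = -6, f(-0.75) = -1.625, f(-0.5) = -1.5, f(-0.25) = -1.625, f(0.5) = -3.5, f(0.75) = -4.625, f(1) = -6.
On each subinterval the trapezoid contributes (Δx_i/2)·[f(x_{i-1}) + f(x_i)].
Sum = -9.8125.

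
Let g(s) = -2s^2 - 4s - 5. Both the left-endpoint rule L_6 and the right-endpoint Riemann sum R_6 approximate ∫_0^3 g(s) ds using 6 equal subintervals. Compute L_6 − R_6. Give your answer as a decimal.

15

L_6 = -43.75.
R_6 = -58.75.
L_6 − R_6 = 15.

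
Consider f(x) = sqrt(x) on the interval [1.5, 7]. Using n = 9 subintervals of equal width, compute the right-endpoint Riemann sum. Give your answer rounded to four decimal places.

11.5495

Δx = (7 − 1.5)/9 = 11/18.
Right endpoints: 19/9, 49/18, 10/3, 71/18, 41/9, 31/6, 52/9, 115/18, 7.
f(19/9) ≈ 1.4530, f(49/18) ≈ 1.6499, f(10/3) ≈ 1.8257, f(71/18) ≈ 1.9861, f(41/9) ≈ 2.1344, f(31/6) ≈ 2.2730, f(52/9) ≈ 2.4037, f(115/18) ≈ 2.5276, f(7) ≈ 2.6458.
Sum = Δx · [f(19/9) + f(49/18) + f(10/3) + ...].
Sum ≈ 11.5495.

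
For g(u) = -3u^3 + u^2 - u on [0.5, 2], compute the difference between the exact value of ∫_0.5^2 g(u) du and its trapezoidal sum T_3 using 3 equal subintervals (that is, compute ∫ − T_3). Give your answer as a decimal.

Exact integral: ∫_0.5^2 g(u) du = -11.203125.
T_3 = -11.84375.
Error = -11.203125 − (-11.84375) = 0.640625.

0.640625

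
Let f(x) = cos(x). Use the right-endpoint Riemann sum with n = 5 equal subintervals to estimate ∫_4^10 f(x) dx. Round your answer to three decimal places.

0.075

Δx = (10 − 4)/5 = 1.2.
Right endpoints: 5.2, 6.4, 7.6, 8.8, 10.
f(5.2) ≈ 0.469, f(6.4) ≈ 0.993, f(7.6) ≈ 0.251, f(8.8) ≈ -0.811, f(10) ≈ -0.839.
Sum = Δx · [f(5.2) + f(6.4) + f(7.6) + f(8.8) + f(10)].
Sum ≈ 0.075.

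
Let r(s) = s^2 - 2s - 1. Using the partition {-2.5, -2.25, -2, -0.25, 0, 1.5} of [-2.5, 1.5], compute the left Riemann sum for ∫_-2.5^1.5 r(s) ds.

Subinterval widths: 0.25, 0.25, 1.75, 0.25, 1.5.
Left endpoints: -2.5, -2.25, -2, -0.25, 0.
r(-2.5) = 10.25, r(-2.25) = 8.5625, r(-2) = 7, r(-0.25) = -0.4375, r(0) = -1.
Sum = Σ Δs_i · r(s_i).
Sum = 15.34375.

15.34375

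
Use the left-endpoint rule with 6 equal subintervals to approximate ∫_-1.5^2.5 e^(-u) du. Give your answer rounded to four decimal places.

Δu = (2.5 − (-1.5))/6 = 2/3.
Left endpoints: -1.5, -5/6, -1/6, 0.5, 7/6, 11/6.
f(-1.5) ≈ 4.4817, f(-5/6) ≈ 2.3010, f(-1/6) ≈ 1.1814, f(0.5) ≈ 0.6065, f(7/6) ≈ 0.3114, f(11/6) ≈ 0.1599.
Sum = Δu · [f(-1.5) + f(-5/6) + f(-1/6) + ...].
Sum ≈ 6.0279.

6.0279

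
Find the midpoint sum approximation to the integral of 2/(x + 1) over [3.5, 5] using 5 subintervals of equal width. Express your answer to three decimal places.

Δx = (5 − 3.5)/5 = 0.3.
Midpoints: 3.65, 3.95, 4.25, 4.55, 4.85.
f(3.65) = 40/93, f(3.95) = 40/99, f(4.25) = 8/21, f(4.55) = 40/111, f(4.85) = 40/117.
Sum = Δx · [f(3.65) + f(3.95) + f(4.25) + f(4.55) + f(4.85)].
Sum ≈ 0.575.

0.575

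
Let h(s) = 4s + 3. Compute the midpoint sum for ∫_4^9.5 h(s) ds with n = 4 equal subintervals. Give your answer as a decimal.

Δs = (9.5 − 4)/4 = 1.375.
Midpoints: 4.6875, 6.0625, 7.4375, 8.8125.
h(4.6875) = 21.75, h(6.0625) = 27.25, h(7.4375) = 32.75, h(8.8125) = 38.25.
Sum = Δs · [h(4.6875) + h(6.0625) + h(7.4375) + h(8.8125)].
Sum = 165.

165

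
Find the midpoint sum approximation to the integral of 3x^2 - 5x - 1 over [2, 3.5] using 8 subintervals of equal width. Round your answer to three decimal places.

Δx = (3.5 − 2)/8 = 0.1875.
Midpoints: 2.09375, 2.28125, 2.46875, 2.65625, 2.84375, 3.03125, 3.21875, 3.40625.
f(2.09375) = 1723/1024, f(2.28125) = 3283/1024, f(2.46875) = 5059/1024, f(2.65625) = 7051/1024, f(2.84375) = 9259/1024, f(3.03125) = 11683/1024, f(3.21875) = 14323/1024, f(3.40625) = 17179/1024.
Sum = Δx · [f(2.09375) + f(2.28125) + f(2.46875) + ...].
Sum ≈ 12.737.

12.737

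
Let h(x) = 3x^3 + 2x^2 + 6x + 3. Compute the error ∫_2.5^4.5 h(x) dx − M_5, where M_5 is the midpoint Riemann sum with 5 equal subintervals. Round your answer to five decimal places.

0.89333

Exact integral: ∫_2.5^4.5 h(x) dx ≈ 376.5833333.
M_5 = 375.69.
Error ≈ 376.5833333 − 375.69 ≈ 0.89333.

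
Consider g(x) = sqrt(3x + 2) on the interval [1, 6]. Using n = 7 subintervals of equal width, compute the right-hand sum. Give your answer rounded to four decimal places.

18.1760

Δx = (6 − 1)/7 = 5/7.
Right endpoints: 12/7, 17/7, 22/7, 27/7, 32/7, 37/7, 6.
g(12/7) ≈ 2.6726, g(17/7) ≈ 3.0472, g(22/7) ≈ 3.3806, g(27/7) ≈ 3.6839, g(32/7) ≈ 3.9641, g(37/7) ≈ 4.2258, g(6) ≈ 4.4721.
Sum = Δx · [g(12/7) + g(17/7) + g(22/7) + ...].
Sum ≈ 18.1760.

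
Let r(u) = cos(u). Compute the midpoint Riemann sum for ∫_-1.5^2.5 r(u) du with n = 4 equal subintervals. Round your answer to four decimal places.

Δu = (2.5 − (-1.5))/4 = 1.
Midpoints: -1, 0, 1, 2.
r(-1) ≈ 0.5403, r(0) ≈ 1.0000, r(1) ≈ 0.5403, r(2) ≈ -0.4161.
Sum = Δu · [r(-1) + r(0) + r(1) + r(2)].
Sum ≈ 1.6645.

1.6645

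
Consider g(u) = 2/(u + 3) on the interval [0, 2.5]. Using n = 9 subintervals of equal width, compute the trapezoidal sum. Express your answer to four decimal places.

Δu = (2.5 − 0)/9 = 5/18.
g(0) = 2/3, g(5/18) = 36/59, g(5/9) = 0.5625, g(5/6) = 12/23, g(10/9) = 18/37, g(25/18) = 36/79, g(5/3) = 3/7, g(35/18) = 36/89, g(20/9) = 18/47, g(2.5) = 4/11.
T_9 = (Δu/2)·[g(u_0) + 2g(u_1) + ... + 2g(u_{8}) + g(u_9)].
Sum ≈ 1.2133.

1.2133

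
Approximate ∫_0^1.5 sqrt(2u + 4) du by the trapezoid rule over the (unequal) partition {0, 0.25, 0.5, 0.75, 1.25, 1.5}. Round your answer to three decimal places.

Subinterval widths: 0.25, 0.25, 0.25, 0.5, 0.25.
f(0) ≈ 2.000, f(0.25) ≈ 2.121, f(0.5) ≈ 2.236, f(0.75) ≈ 2.345, f(1.25) ≈ 2.550, f(1.5) ≈ 2.646.
On each subinterval the trapezoid contributes (Δu_i/2)·[f(u_{i-1}) + f(u_i)].
Sum ≈ 3.506.

3.506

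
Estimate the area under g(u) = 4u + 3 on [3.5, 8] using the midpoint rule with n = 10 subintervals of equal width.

Δu = (8 − 3.5)/10 = 0.45.
Midpoints: 3.725, 4.175, 4.625, 5.075, 5.525, 5.975, 6.425, 6.875, 7.325, 7.775.
g(3.725) = 17.9, g(4.175) = 19.7, g(4.625) = 21.5, g(5.075) = 23.3, g(5.525) = 25.1, g(5.975) = 26.9, g(6.425) = 28.7, g(6.875) = 30.5, g(7.325) = 32.3, g(7.775) = 34.1.
Sum = Δu · [g(3.725) + g(4.175) + g(4.625) + ...].
Sum = 117.

117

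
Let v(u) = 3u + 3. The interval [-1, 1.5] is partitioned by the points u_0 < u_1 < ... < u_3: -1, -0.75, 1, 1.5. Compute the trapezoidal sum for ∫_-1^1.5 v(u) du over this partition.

Subinterval widths: 0.25, 1.75, 0.5.
v(-1) = 0, v(-0.75) = 0.75, v(1) = 6, v(1.5) = 7.5.
On each subinterval the trapezoid contributes (Δu_i/2)·[v(u_{i-1}) + v(u_i)].
Sum = 9.375.

9.375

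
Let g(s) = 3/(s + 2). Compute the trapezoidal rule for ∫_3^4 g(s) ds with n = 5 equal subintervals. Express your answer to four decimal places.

0.5471

Δs = (4 − 3)/5 = 0.2.
g(3) = 0.6, g(3.2) = 15/26, g(3.4) = 5/9, g(3.6) = 15/28, g(3.8) = 15/29, g(4) = 0.5.
T_5 = (Δs/2)·[g(s_0) + 2g(s_1) + ... + 2g(s_{4}) + g(s_5)].
Sum ≈ 0.5471.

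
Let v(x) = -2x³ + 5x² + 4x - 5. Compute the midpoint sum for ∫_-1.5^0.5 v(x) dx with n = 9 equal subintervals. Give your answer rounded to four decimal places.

Δx = (0.5 − (-1.5))/9 = 2/9.
Midpoints: -25/18, -7/6, -17/18, -13/18, -0.5, -5/18, -1/18, 1/6, 7/18.
v(-25/18) = 6485/1458, v(-7/6) = 17/54, v(-17/18) = -3839/1458, v(-13/18) = -6601/1458, v(-0.5) = -5.5, v(-5/18) = -8285/1458, v(-1/18) = -7591/1458, v(1/6) = -227/54, v(7/18) = -4091/1458.
Sum = Δx · [v(-25/18) + v(-7/6) + v(-17/18) + ...].
Sum ≈ -5.7325.

-5.7325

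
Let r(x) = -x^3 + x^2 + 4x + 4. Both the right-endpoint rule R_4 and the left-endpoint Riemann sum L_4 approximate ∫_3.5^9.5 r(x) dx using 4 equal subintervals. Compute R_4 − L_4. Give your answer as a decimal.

R_4 = -2123.25.
L_4 = -1054.5.
R_4 − L_4 = -1068.75.

-1068.75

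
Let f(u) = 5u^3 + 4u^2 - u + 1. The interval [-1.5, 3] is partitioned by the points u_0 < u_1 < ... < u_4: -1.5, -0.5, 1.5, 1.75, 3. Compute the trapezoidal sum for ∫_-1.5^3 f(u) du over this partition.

Subinterval widths: 1, 2, 0.25, 1.25.
f(-1.5) = -5.375, f(-0.5) = 1.875, f(1.5) = 25.375, f(1.75) = 38.296875, f(3) = 169.
On each subinterval the trapezoid contributes (Δu_i/2)·[f(u_{i-1}) + f(u_i)].
Sum = 163.01953125.

163.01953125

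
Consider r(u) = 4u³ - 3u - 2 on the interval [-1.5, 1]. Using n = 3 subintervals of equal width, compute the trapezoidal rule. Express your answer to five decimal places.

Δu = (1 − (-1.5))/3 = 5/6.
r(-1.5) = -11, r(-2/3) = -32/27, r(1/6) = -67/27, r(1) = -1.
T_3 = (Δu/2)·[r(u_0) + 2r(u_1) + 2r(u_2) + r(u_3)].
Sum ≈ -8.05556.

-8.05556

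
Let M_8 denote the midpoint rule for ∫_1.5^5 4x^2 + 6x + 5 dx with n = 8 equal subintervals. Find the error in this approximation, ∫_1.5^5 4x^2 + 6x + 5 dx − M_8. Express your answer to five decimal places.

0.22331

Exact integral: ∫_1.5^5 f(x) dx ≈ 247.9166667.
M_8 ≈ 247.6933594.
Error ≈ 247.9166667 − 247.6933594 ≈ 0.22331.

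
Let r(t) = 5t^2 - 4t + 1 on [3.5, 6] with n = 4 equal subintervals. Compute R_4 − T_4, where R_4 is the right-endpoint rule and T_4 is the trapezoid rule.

R_4 = 278.33984375.
T_4 = 244.35546875.
R_4 − T_4 = 33.984375.

33.984375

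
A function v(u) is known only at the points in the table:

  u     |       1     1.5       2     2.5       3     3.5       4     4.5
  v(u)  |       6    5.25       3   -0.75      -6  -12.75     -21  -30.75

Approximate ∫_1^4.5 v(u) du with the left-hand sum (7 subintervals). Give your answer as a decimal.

-13.125

Δu = 0.5.
Sum = 0.5·[6 + 5.25 + 3 + (-0.75) + (-6) + (-12.75) + (-21)] = -13.125.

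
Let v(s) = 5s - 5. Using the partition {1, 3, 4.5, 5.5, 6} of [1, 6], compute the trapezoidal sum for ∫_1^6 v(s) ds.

Subinterval widths: 2, 1.5, 1, 0.5.
v(1) = 0, v(3) = 10, v(4.5) = 17.5, v(5.5) = 22.5, v(6) = 25.
On each subinterval the trapezoid contributes (Δs_i/2)·[v(s_{i-1}) + v(s_i)].
Sum = 62.5.

62.5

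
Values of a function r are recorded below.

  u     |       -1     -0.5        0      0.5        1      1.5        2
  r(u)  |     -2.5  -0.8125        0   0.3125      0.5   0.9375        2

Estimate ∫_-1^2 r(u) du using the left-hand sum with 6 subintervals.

Δu = 0.5.
Sum = 0.5·[(-2.5) + (-0.8125) + 0 + 0.3125 + 0.5 + 0.9375] = -0.78125.

-0.78125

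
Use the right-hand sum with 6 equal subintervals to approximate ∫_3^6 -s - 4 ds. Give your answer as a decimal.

-26.25

Δs = (6 − 3)/6 = 0.5.
Right endpoints: 3.5, 4, 4.5, 5, 5.5, 6.
f(3.5) = -7.5, f(4) = -8, f(4.5) = -8.5, f(5) = -9, f(5.5) = -9.5, f(6) = -10.
Sum = Δs · [f(3.5) + f(4) + f(4.5) + ...].
Sum = -26.25.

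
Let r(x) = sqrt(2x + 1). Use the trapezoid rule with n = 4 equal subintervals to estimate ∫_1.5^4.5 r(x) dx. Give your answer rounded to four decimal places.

Δx = (4.5 − 1.5)/4 = 0.75.
r(1.5) ≈ 2.0000, r(2.25) ≈ 2.3452, r(3) ≈ 2.6458, r(3.75) ≈ 2.9155, r(4.5) ≈ 3.1623.
T_4 = (Δx/2)·[r(x_0) + 2r(x_1) + 2r(x_2) + 2r(x_3) + r(x_4)].
Sum ≈ 7.8657.

7.8657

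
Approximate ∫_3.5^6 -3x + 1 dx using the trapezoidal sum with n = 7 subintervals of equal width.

Δx = (6 − 3.5)/7 = 5/14.
f(3.5) = -9.5, f(27/7) = -74/7, f(59/14) = -163/14, f(32/7) = -89/7, f(69/14) = -193/14, f(37/7) = -104/7, f(79/14) = -223/14, f(6) = -17.
T_7 = (Δx/2)·[f(x_0) + 2f(x_1) + ... + 2f(x_{6}) + f(x_7)].
Sum = -33.125.

-33.125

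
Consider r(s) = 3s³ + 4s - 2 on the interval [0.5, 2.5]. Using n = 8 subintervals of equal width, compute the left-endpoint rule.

30.71875

Δs = (2.5 − 0.5)/8 = 0.25.
Left endpoints: 0.5, 0.75, 1, 1.25, 1.5, 1.75, 2, 2.25.
r(0.5) = 0.375, r(0.75) = 2.265625, r(1) = 5, r(1.25) = 8.859375, r(1.5) = 14.125, r(1.75) = 21.078125, r(2) = 30, r(2.25) = 41.171875.
Sum = Δs · [r(0.5) + r(0.75) + r(1) + ...].
Sum = 30.71875.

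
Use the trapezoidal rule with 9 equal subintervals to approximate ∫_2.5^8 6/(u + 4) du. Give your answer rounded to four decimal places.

3.6817

Δu = (8 − 2.5)/9 = 11/18.
f(2.5) = 12/13, f(28/9) = 0.84375, f(67/18) = 108/139, f(13/3) = 0.72, f(89/18) = 108/161, f(50/9) = 27/43, f(37/6) = 36/61, f(61/9) = 54/97, f(133/18) = 108/205, f(8) = 0.5.
T_9 = (Δu/2)·[f(u_0) + 2f(u_1) + ... + 2f(u_{8}) + f(u_9)].
Sum ≈ 3.6817.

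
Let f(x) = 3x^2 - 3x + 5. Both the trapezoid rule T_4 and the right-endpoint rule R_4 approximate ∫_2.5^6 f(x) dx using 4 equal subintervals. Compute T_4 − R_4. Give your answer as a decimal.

-34.453125

T_4 = 174.58984375.
R_4 = 209.04296875.
T_4 − R_4 = -34.453125.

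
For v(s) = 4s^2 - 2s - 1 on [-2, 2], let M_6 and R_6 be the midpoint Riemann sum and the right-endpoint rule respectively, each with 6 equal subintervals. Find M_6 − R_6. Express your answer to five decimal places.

M_6 ≈ 16.7407407.
R_6 ≈ 15.8518519.
M_6 − R_6 ≈ 0.88889.

0.88889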